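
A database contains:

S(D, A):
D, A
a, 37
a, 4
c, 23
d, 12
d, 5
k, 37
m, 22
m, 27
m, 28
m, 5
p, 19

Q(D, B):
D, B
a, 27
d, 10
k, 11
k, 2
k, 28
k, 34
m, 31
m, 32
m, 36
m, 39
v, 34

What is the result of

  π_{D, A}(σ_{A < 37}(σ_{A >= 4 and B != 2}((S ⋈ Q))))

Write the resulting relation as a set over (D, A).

{(a, 4), (d, 12), (d, 5), (m, 22), (m, 27), (m, 28), (m, 5)}

Natural join on D: {(a, 37, 27), (a, 4, 27), (d, 12, 10), (d, 5, 10), (k, 37, 11), (k, 37, 2), (k, 37, 28), (k, 37, 34), (m, 22, 31), (m, 22, 32), (m, 22, 36), (m, 22, 39), (m, 27, 31), (m, 27, 32), (m, 27, 36), (m, 27, 39), (m, 28, 31), (m, 28, 32), (m, 28, 36), (m, 28, 39), (m, 5, 31), (m, 5, 32), (m, 5, 36), (m, 5, 39)}
Apply σ_{A >= 4 and B != 2}; surviving tuples: {(a, 37, 27), (a, 4, 27), (d, 12, 10), (d, 5, 10), (k, 37, 11), (k, 37, 28), (k, 37, 34), (m, 22, 31), (m, 22, 32), (m, 22, 36), (m, 22, 39), (m, 27, 31), (m, 27, 32), (m, 27, 36), (m, 27, 39), (m, 28, 31), (m, 28, 32), (m, 28, 36), (m, 28, 39), (m, 5, 31), (m, 5, 32), (m, 5, 36), (m, 5, 39)}
Apply σ_{A < 37}; surviving tuples: {(a, 4, 27), (d, 12, 10), (d, 5, 10), (m, 22, 31), (m, 22, 32), (m, 22, 36), (m, 22, 39), (m, 27, 31), (m, 27, 32), (m, 27, 36), (m, 27, 39), (m, 28, 31), (m, 28, 32), (m, 28, 36), (m, 28, 39), (m, 5, 31), (m, 5, 32), (m, 5, 36), (m, 5, 39)}
π_{D, A} gives {(a, 4), (d, 12), (d, 5), (m, 22), (m, 27), (m, 28), (m, 5)} (12 duplicate(s) eliminated).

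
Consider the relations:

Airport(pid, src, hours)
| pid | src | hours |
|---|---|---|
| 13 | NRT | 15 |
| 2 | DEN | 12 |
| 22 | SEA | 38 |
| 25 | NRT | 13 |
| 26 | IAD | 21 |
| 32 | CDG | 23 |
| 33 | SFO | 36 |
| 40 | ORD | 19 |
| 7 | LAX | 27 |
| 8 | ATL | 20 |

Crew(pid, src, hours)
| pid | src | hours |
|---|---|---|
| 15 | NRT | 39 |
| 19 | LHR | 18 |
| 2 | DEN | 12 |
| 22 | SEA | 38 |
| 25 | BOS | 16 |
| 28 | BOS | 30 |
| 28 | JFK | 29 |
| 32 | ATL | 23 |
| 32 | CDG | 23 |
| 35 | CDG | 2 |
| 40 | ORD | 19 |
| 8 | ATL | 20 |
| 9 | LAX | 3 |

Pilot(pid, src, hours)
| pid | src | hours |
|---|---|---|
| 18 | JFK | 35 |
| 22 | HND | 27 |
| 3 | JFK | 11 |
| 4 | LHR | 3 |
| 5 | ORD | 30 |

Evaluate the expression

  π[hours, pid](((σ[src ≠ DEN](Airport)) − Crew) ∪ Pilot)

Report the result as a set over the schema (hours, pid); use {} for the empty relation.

{(11, 3), (13, 25), (15, 13), (21, 26), (27, 22), (27, 7), (3, 4), (30, 5), (35, 18), (36, 33)}

Selection src ≠ DEN: {(13, NRT, 15), (22, SEA, 38), (25, NRT, 13), (26, IAD, 21), (32, CDG, 23), (33, SFO, 36), (40, ORD, 19), (7, LAX, 27), (8, ATL, 20)}
Difference: {(13, NRT, 15), (22, SEA, 38), (25, NRT, 13), (26, IAD, 21), (32, CDG, 23), (33, SFO, 36), (40, ORD, 19), (7, LAX, 27), (8, ATL, 20)} with {(15, NRT, 39), (19, LHR, 18), (2, DEN, 12), (22, SEA, 38), (25, BOS, 16), (28, BOS, 30), (28, JFK, 29), (32, ATL, 23), (32, CDG, 23), (35, CDG, 2), (40, ORD, 19), (8, ATL, 20), (9, LAX, 3)} → {(13, NRT, 15), (25, NRT, 13), (26, IAD, 21), (33, SFO, 36), (7, LAX, 27)}
Union: {(13, NRT, 15), (25, NRT, 13), (26, IAD, 21), (33, SFO, 36), (7, LAX, 27)} with {(18, JFK, 35), (22, HND, 27), (3, JFK, 11), (4, LHR, 3), (5, ORD, 30)} → {(13, NRT, 15), (18, JFK, 35), (22, HND, 27), (25, NRT, 13), (26, IAD, 21), (3, JFK, 11), (33, SFO, 36), (4, LHR, 3), (5, ORD, 30), (7, LAX, 27)}
Projecting to hours, pid: {(11, 3), (13, 25), (15, 13), (21, 26), (27, 22), (27, 7), (3, 4), (30, 5), (35, 18), (36, 33)}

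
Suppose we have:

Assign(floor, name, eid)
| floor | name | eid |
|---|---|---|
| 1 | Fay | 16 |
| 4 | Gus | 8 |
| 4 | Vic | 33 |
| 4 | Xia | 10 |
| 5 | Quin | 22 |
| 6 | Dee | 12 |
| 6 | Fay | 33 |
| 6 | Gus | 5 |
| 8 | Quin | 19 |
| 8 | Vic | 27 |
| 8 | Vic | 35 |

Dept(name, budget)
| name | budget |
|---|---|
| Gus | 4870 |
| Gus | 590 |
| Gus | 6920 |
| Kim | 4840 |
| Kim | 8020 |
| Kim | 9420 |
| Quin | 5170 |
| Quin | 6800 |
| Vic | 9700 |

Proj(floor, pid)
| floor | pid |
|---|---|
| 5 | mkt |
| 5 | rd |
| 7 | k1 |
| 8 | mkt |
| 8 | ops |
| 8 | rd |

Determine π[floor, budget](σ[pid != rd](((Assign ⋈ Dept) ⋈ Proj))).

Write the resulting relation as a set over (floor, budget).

Joining Assign and Dept on name yields {(4, Gus, 8, 4870), (4, Gus, 8, 590), (4, Gus, 8, 6920), (4, Vic, 33, 9700), (5, Quin, 22, 5170), (5, Quin, 22, 6800), (6, Gus, 5, 4870), (6, Gus, 5, 590), (6, Gus, 5, 6920), (8, Quin, 19, 5170), (8, Quin, 19, 6800), (8, Vic, 27, 9700), (8, Vic, 35, 9700)}.
Joining (Assign ⋈ Dept) and Proj on floor yields {(5, Quin, 22, 5170, mkt), (5, Quin, 22, 5170, rd), (5, Quin, 22, 6800, mkt), (5, Quin, 22, 6800, rd), (8, Quin, 19, 5170, mkt), (8, Quin, 19, 5170, ops), (8, Quin, 19, 5170, rd), (8, Quin, 19, 6800, mkt), (8, Quin, 19, 6800, ops), (8, Quin, 19, 6800, rd), (8, Vic, 27, 9700, mkt), (8, Vic, 27, 9700, ops), (8, Vic, 27, 9700, rd), (8, Vic, 35, 9700, mkt), (8, Vic, 35, 9700, ops), (8, Vic, 35, 9700, rd)}.
Apply σ_{pid != rd}; surviving tuples: {(5, Quin, 22, 5170, mkt), (5, Quin, 22, 6800, mkt), (8, Quin, 19, 5170, mkt), (8, Quin, 19, 5170, ops), (8, Quin, 19, 6800, mkt), (8, Quin, 19, 6800, ops), (8, Vic, 27, 9700, mkt), (8, Vic, 27, 9700, ops), (8, Vic, 35, 9700, mkt), (8, Vic, 35, 9700, ops)}
π[floor, budget]: project onto (floor, budget) (5 duplicate(s) eliminated) → {(5, 5170), (5, 6800), (8, 5170), (8, 6800), (8, 9700)}

{(5, 5170), (5, 6800), (8, 5170), (8, 6800), (8, 9700)}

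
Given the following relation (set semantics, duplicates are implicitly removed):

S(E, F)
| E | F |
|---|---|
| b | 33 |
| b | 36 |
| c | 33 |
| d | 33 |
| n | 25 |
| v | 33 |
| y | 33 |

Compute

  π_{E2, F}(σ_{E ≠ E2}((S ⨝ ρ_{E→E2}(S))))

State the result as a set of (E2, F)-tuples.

ρ[E→E2]: schema becomes (E2, F); tuples unchanged.
Joining S and ρ_{E→E2}(S) on F yields {(b, 33, b), (b, 33, c), (b, 33, d), (b, 33, v), (b, 33, y), (b, 36, b), (c, 33, b), (c, 33, c), (c, 33, d), (c, 33, v), (c, 33, y), (d, 33, b), (d, 33, c), (d, 33, d), (d, 33, v), (d, 33, y), (n, 25, n), (v, 33, b), (v, 33, c), (v, 33, d), (v, 33, v), (v, 33, y), (y, 33, b), (y, 33, c), (y, 33, d), (y, 33, v), (y, 33, y)}.
Filtering on E ≠ E2 leaves {(b, 33, c), (b, 33, d), (b, 33, v), (b, 33, y), (c, 33, b), (c, 33, d), (c, 33, v), (c, 33, y), (d, 33, b), (d, 33, c), (d, 33, v), (d, 33, y), (v, 33, b), (v, 33, c), (v, 33, d), (v, 33, y), (y, 33, b), (y, 33, c), (y, 33, d), (y, 33, v)}.
Projecting to E2, F (15 duplicate(s) eliminated): {(b, 33), (c, 33), (d, 33), (v, 33), (y, 33)}

{(b, 33), (c, 33), (d, 33), (v, 33), (y, 33)}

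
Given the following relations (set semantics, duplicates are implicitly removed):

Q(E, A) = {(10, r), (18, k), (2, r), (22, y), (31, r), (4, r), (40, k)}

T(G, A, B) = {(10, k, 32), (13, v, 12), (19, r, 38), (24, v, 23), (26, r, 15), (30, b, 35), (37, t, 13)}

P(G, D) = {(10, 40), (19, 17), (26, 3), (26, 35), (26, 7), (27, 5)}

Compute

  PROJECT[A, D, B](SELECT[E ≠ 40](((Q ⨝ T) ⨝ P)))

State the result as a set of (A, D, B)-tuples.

{(k, 40, 32), (r, 17, 38), (r, 3, 15), (r, 35, 15), (r, 7, 15)}

Q ⋈ T (natural join on A): {(10, r, 19, 38), (10, r, 26, 15), (18, k, 10, 32), (2, r, 19, 38), (2, r, 26, 15), (31, r, 19, 38), (31, r, 26, 15), (4, r, 19, 38), (4, r, 26, 15), (40, k, 10, 32)}
(Q ⨝ T) ⋈ P (natural join on G): {(10, r, 19, 38, 17), (10, r, 26, 15, 3), (10, r, 26, 15, 35), (10, r, 26, 15, 7), (18, k, 10, 32, 40), (2, r, 19, 38, 17), (2, r, 26, 15, 3), (2, r, 26, 15, 35), (2, r, 26, 15, 7), (31, r, 19, 38, 17), (31, r, 26, 15, 3), (31, r, 26, 15, 35), (31, r, 26, 15, 7), (4, r, 19, 38, 17), (4, r, 26, 15, 3), (4, r, 26, 15, 35), (4, r, 26, 15, 7), (40, k, 10, 32, 40)}
Selection E ≠ 40: {(10, r, 19, 38, 17), (10, r, 26, 15, 3), (10, r, 26, 15, 35), (10, r, 26, 15, 7), (18, k, 10, 32, 40), (2, r, 19, 38, 17), (2, r, 26, 15, 3), (2, r, 26, 15, 35), (2, r, 26, 15, 7), (31, r, 19, 38, 17), (31, r, 26, 15, 3), (31, r, 26, 15, 35), (31, r, 26, 15, 7), (4, r, 19, 38, 17), (4, r, 26, 15, 3), (4, r, 26, 15, 35), (4, r, 26, 15, 7)}
Keep only column(s) A, D, B (12 duplicate(s) eliminated): {(k, 40, 32), (r, 17, 38), (r, 3, 15), (r, 35, 15), (r, 7, 15)}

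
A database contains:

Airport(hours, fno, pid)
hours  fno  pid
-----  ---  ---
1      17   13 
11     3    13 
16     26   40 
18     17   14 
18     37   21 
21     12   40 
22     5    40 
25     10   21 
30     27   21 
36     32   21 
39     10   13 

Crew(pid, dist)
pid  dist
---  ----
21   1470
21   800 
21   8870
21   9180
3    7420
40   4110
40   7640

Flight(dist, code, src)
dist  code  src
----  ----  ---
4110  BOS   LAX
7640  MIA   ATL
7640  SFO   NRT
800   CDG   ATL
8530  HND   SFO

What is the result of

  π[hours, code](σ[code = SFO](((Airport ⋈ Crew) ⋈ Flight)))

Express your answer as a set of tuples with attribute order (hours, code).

Natural join on pid: {(16, 26, 40, 4110), (16, 26, 40, 7640), (18, 37, 21, 1470), (18, 37, 21, 800), (18, 37, 21, 8870), (18, 37, 21, 9180), (21, 12, 40, 4110), (21, 12, 40, 7640), (22, 5, 40, 4110), (22, 5, 40, 7640), (25, 10, 21, 1470), (25, 10, 21, 800), (25, 10, 21, 8870), (25, 10, 21, 9180), (30, 27, 21, 1470), (30, 27, 21, 800), (30, 27, 21, 8870), (30, 27, 21, 9180), (36, 32, 21, 1470), (36, 32, 21, 800), (36, 32, 21, 8870), (36, 32, 21, 9180)}
Natural join on dist: {(16, 26, 40, 4110, BOS, LAX), (16, 26, 40, 7640, MIA, ATL), (16, 26, 40, 7640, SFO, NRT), (18, 37, 21, 800, CDG, ATL), (21, 12, 40, 4110, BOS, LAX), (21, 12, 40, 7640, MIA, ATL), (21, 12, 40, 7640, SFO, NRT), (22, 5, 40, 4110, BOS, LAX), (22, 5, 40, 7640, MIA, ATL), (22, 5, 40, 7640, SFO, NRT), (25, 10, 21, 800, CDG, ATL), (30, 27, 21, 800, CDG, ATL), (36, 32, 21, 800, CDG, ATL)}
Apply σ_{code = SFO}; surviving tuples: {(16, 26, 40, 7640, SFO, NRT), (21, 12, 40, 7640, SFO, NRT), (22, 5, 40, 7640, SFO, NRT)}
Projecting to hours, code: {(16, SFO), (21, SFO), (22, SFO)}

{(16, SFO), (21, SFO), (22, SFO)}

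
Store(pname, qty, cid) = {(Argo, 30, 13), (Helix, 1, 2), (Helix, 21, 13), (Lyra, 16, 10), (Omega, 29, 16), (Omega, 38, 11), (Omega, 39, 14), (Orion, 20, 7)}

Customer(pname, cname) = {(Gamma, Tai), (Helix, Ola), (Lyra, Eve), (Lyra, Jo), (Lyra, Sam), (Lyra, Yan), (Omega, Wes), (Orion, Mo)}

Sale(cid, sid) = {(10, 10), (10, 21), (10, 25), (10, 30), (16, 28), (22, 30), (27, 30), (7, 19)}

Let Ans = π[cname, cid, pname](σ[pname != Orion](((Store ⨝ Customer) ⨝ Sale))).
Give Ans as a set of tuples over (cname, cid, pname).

Joining Store and Customer on pname yields {(Helix, 1, 2, Ola), (Helix, 21, 13, Ola), (Lyra, 16, 10, Eve), (Lyra, 16, 10, Jo), (Lyra, 16, 10, Sam), (Lyra, 16, 10, Yan), (Omega, 29, 16, Wes), (Omega, 38, 11, Wes), (Omega, 39, 14, Wes), (Orion, 20, 7, Mo)}.
Joining (Store ⨝ Customer) and Sale on cid yields {(Lyra, 16, 10, Eve, 10), (Lyra, 16, 10, Eve, 21), (Lyra, 16, 10, Eve, 25), (Lyra, 16, 10, Eve, 30), (Lyra, 16, 10, Jo, 10), (Lyra, 16, 10, Jo, 21), (Lyra, 16, 10, Jo, 25), (Lyra, 16, 10, Jo, 30), (Lyra, 16, 10, Sam, 10), (Lyra, 16, 10, Sam, 21), (Lyra, 16, 10, Sam, 25), (Lyra, 16, 10, Sam, 30), (Lyra, 16, 10, Yan, 10), (Lyra, 16, 10, Yan, 21), (Lyra, 16, 10, Yan, 25), (Lyra, 16, 10, Yan, 30), (Omega, 29, 16, Wes, 28), (Orion, 20, 7, Mo, 19)}.
σ[pname != Orion]: keep tuples satisfying pname != Orion → {(Lyra, 16, 10, Eve, 10), (Lyra, 16, 10, Eve, 21), (Lyra, 16, 10, Eve, 25), (Lyra, 16, 10, Eve, 30), (Lyra, 16, 10, Jo, 10), (Lyra, 16, 10, Jo, 21), (Lyra, 16, 10, Jo, 25), (Lyra, 16, 10, Jo, 30), (Lyra, 16, 10, Sam, 10), (Lyra, 16, 10, Sam, 21), (Lyra, 16, 10, Sam, 25), (Lyra, 16, 10, Sam, 30), (Lyra, 16, 10, Yan, 10), (Lyra, 16, 10, Yan, 21), (Lyra, 16, 10, Yan, 25), (Lyra, 16, 10, Yan, 30), (Omega, 29, 16, Wes, 28)}
π[cname, cid, pname]: project onto (cname, cid, pname) (12 duplicate(s) eliminated) → {(Eve, 10, Lyra), (Jo, 10, Lyra), (Sam, 10, Lyra), (Wes, 16, Omega), (Yan, 10, Lyra)}

{(Eve, 10, Lyra), (Jo, 10, Lyra), (Sam, 10, Lyra), (Wes, 16, Omega), (Yan, 10, Lyra)}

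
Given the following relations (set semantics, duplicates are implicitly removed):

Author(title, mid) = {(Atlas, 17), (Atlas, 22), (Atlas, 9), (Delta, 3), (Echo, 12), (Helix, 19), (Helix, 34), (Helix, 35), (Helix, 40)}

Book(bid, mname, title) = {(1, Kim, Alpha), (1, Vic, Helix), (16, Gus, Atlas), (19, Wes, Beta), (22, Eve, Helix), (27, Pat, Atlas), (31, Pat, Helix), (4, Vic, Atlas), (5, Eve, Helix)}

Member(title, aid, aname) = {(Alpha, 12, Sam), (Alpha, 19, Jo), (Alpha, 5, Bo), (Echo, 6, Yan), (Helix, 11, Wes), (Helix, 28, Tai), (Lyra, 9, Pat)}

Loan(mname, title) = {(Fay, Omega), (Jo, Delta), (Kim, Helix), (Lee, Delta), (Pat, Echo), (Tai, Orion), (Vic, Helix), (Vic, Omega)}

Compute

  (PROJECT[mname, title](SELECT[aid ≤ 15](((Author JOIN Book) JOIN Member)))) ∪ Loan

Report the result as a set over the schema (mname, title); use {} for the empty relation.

{(Eve, Helix), (Fay, Omega), (Jo, Delta), (Kim, Helix), (Lee, Delta), (Pat, Echo), (Pat, Helix), (Tai, Orion), (Vic, Helix), (Vic, Omega)}

Natural join on title: {(Atlas, 17, 16, Gus), (Atlas, 17, 27, Pat), (Atlas, 17, 4, Vic), (Atlas, 22, 16, Gus), (Atlas, 22, 27, Pat), (Atlas, 22, 4, Vic), (Atlas, 9, 16, Gus), (Atlas, 9, 27, Pat), (Atlas, 9, 4, Vic), (Helix, 19, 1, Vic), (Helix, 19, 22, Eve), (Helix, 19, 31, Pat), (Helix, 19, 5, Eve), (Helix, 34, 1, Vic), (Helix, 34, 22, Eve), (Helix, 34, 31, Pat), (Helix, 34, 5, Eve), (Helix, 35, 1, Vic), (Helix, 35, 22, Eve), (Helix, 35, 31, Pat), (Helix, 35, 5, Eve), (Helix, 40, 1, Vic), (Helix, 40, 22, Eve), (Helix, 40, 31, Pat), (Helix, 40, 5, Eve)}
Natural join on title: {(Helix, 19, 1, Vic, 11, Wes), (Helix, 19, 1, Vic, 28, Tai), (Helix, 19, 22, Eve, 11, Wes), (Helix, 19, 22, Eve, 28, Tai), (Helix, 19, 31, Pat, 11, Wes), (Helix, 19, 31, Pat, 28, Tai), (Helix, 19, 5, Eve, 11, Wes), (Helix, 19, 5, Eve, 28, Tai), (Helix, 34, 1, Vic, 11, Wes), (Helix, 34, 1, Vic, 28, Tai), (Helix, 34, 22, Eve, 11, Wes), (Helix, 34, 22, Eve, 28, Tai), (Helix, 34, 31, Pat, 11, Wes), (Helix, 34, 31, Pat, 28, Tai), (Helix, 34, 5, Eve, 11, Wes), (Helix, 34, 5, Eve, 28, Tai), (Helix, 35, 1, Vic, 11, Wes), (Helix, 35, 1, Vic, 28, Tai), (Helix, 35, 22, Eve, 11, Wes), (Helix, 35, 22, Eve, 28, Tai), (Helix, 35, 31, Pat, 11, Wes), (Helix, 35, 31, Pat, 28, Tai), (Helix, 35, 5, Eve, 11, Wes), (Helix, 35, 5, Eve, 28, Tai), (Helix, 40, 1, Vic, 11, Wes), (Helix, 40, 1, Vic, 28, Tai), (Helix, 40, 22, Eve, 11, Wes), (Helix, 40, 22, Eve, 28, Tai), (Helix, 40, 31, Pat, 11, Wes), (Helix, 40, 31, Pat, 28, Tai), (Helix, 40, 5, Eve, 11, Wes), (Helix, 40, 5, Eve, 28, Tai)}
Filtering on aid ≤ 15 leaves {(Helix, 19, 1, Vic, 11, Wes), (Helix, 19, 22, Eve, 11, Wes), (Helix, 19, 31, Pat, 11, Wes), (Helix, 19, 5, Eve, 11, Wes), (Helix, 34, 1, Vic, 11, Wes), (Helix, 34, 22, Eve, 11, Wes), (Helix, 34, 31, Pat, 11, Wes), (Helix, 34, 5, Eve, 11, Wes), (Helix, 35, 1, Vic, 11, Wes), (Helix, 35, 22, Eve, 11, Wes), (Helix, 35, 31, Pat, 11, Wes), (Helix, 35, 5, Eve, 11, Wes), (Helix, 40, 1, Vic, 11, Wes), (Helix, 40, 22, Eve, 11, Wes), (Helix, 40, 31, Pat, 11, Wes), (Helix, 40, 5, Eve, 11, Wes)}.
Keep only column(s) mname, title (13 duplicate(s) eliminated): {(Eve, Helix), (Pat, Helix), (Vic, Helix)}
Union: {(Eve, Helix), (Pat, Helix), (Vic, Helix)} with {(Fay, Omega), (Jo, Delta), (Kim, Helix), (Lee, Delta), (Pat, Echo), (Tai, Orion), (Vic, Helix), (Vic, Omega)} → {(Eve, Helix), (Fay, Omega), (Jo, Delta), (Kim, Helix), (Lee, Delta), (Pat, Echo), (Pat, Helix), (Tai, Orion), (Vic, Helix), (Vic, Omega)}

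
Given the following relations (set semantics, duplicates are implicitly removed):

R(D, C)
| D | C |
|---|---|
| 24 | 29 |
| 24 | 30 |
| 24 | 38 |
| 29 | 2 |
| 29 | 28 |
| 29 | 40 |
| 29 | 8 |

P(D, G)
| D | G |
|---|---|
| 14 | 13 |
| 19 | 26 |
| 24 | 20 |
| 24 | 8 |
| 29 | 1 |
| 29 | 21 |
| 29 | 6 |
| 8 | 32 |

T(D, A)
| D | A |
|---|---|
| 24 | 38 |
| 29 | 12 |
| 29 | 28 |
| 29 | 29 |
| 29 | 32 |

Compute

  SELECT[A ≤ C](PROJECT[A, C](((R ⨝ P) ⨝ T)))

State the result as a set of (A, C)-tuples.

{(12, 28), (12, 40), (28, 28), (28, 40), (29, 40), (32, 40), (38, 38)}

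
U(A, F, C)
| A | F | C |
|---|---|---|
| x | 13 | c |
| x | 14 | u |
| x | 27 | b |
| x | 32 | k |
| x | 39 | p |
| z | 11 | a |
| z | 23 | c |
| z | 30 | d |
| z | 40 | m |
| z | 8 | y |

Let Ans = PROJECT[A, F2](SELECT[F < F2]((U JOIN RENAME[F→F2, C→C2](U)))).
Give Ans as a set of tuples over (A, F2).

ρ[F→F2, C→C2]: schema becomes (A, F2, C2); tuples unchanged.
Natural join on A: {(x, 13, c, 13, c), (x, 13, c, 14, u), (x, 13, c, 27, b), (x, 13, c, 32, k), (x, 13, c, 39, p), (x, 14, u, 13, c), (x, 14, u, 14, u), (x, 14, u, 27, b), (x, 14, u, 32, k), (x, 14, u, 39, p), (x, 27, b, 13, c), (x, 27, b, 14, u), (x, 27, b, 27, b), (x, 27, b, 32, k), (x, 27, b, 39, p), (x, 32, k, 13, c), (x, 32, k, 14, u), (x, 32, k, 27, b), (x, 32, k, 32, k), (x, 32, k, 39, p), (x, 39, p, 13, c), (x, 39, p, 14, u), (x, 39, p, 27, b), (x, 39, p, 32, k), (x, 39, p, 39, p), (z, 11, a, 11, a), (z, 11, a, 23, c), (z, 11, a, 30, d), (z, 11, a, 40, m), (z, 11, a, 8, y), (z, 23, c, 11, a), (z, 23, c, 23, c), (z, 23, c, 30, d), (z, 23, c, 40, m), (z, 23, c, 8, y), (z, 30, d, 11, a), (z, 30, d, 23, c), (z, 30, d, 30, d), (z, 30, d, 40, m), (z, 30, d, 8, y), (z, 40, m, 11, a), (z, 40, m, 23, c), (z, 40, m, 30, d), (z, 40, m, 40, m), (z, 40, m, 8, y), (z, 8, y, 11, a), (z, 8, y, 23, c), (z, 8, y, 30, d), (z, 8, y, 40, m), (z, 8, y, 8, y)}
Filtering on F < F2 leaves {(x, 13, c, 14, u), (x, 13, c, 27, b), (x, 13, c, 32, k), (x, 13, c, 39, p), (x, 14, u, 27, b), (x, 14, u, 32, k), (x, 14, u, 39, p), (x, 27, b, 32, k), (x, 27, b, 39, p), (x, 32, k, 39, p), (z, 11, a, 23, c), (z, 11, a, 30, d), (z, 11, a, 40, m), (z, 23, c, 30, d), (z, 23, c, 40, m), (z, 30, d, 40, m), (z, 8, y, 11, a), (z, 8, y, 23, c), (z, 8, y, 30, d), (z, 8, y, 40, m)}.
Projecting to A, F2 (12 duplicate(s) eliminated): {(x, 14), (x, 27), (x, 32), (x, 39), (z, 11), (z, 23), (z, 30), (z, 40)}

{(x, 14), (x, 27), (x, 32), (x, 39), (z, 11), (z, 23), (z, 30), (z, 40)}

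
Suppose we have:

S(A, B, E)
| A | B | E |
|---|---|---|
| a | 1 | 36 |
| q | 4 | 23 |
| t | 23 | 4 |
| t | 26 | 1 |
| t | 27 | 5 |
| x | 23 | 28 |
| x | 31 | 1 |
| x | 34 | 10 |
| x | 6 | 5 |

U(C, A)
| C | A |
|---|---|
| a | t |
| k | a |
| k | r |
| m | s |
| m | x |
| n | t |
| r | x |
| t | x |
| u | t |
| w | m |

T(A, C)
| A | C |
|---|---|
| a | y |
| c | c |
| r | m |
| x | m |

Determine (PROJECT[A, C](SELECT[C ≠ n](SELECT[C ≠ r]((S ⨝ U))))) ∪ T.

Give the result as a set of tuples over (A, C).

{(a, k), (a, y), (c, c), (r, m), (t, a), (t, u), (x, m), (x, t)}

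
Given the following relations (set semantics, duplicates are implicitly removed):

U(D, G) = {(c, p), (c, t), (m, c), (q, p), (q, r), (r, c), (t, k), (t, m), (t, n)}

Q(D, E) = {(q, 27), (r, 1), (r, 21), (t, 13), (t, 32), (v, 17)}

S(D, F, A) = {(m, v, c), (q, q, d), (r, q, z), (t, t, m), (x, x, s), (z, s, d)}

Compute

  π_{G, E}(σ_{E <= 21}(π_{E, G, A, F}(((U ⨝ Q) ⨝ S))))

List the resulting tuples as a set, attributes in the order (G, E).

{(c, 1), (c, 21), (k, 13), (m, 13), (n, 13)}

Joining U and Q on D yields {(q, p, 27), (q, r, 27), (r, c, 1), (r, c, 21), (t, k, 13), (t, k, 32), (t, m, 13), (t, m, 32), (t, n, 13), (t, n, 32)}.
Joining (U ⨝ Q) and S on D yields {(q, p, 27, q, d), (q, r, 27, q, d), (r, c, 1, q, z), (r, c, 21, q, z), (t, k, 13, t, m), (t, k, 32, t, m), (t, m, 13, t, m), (t, m, 32, t, m), (t, n, 13, t, m), (t, n, 32, t, m)}.
π[E, G, A, F]: project onto (E, G, A, F) → {(1, c, z, q), (13, k, m, t), (13, m, m, t), (13, n, m, t), (21, c, z, q), (27, p, d, q), (27, r, d, q), (32, k, m, t), (32, m, m, t), (32, n, m, t)}
σ[E <= 21]: keep tuples satisfying E <= 21 → {(1, c, z, q), (13, k, m, t), (13, m, m, t), (13, n, m, t), (21, c, z, q)}
π[G, E]: project onto (G, E) → {(c, 1), (c, 21), (k, 13), (m, 13), (n, 13)}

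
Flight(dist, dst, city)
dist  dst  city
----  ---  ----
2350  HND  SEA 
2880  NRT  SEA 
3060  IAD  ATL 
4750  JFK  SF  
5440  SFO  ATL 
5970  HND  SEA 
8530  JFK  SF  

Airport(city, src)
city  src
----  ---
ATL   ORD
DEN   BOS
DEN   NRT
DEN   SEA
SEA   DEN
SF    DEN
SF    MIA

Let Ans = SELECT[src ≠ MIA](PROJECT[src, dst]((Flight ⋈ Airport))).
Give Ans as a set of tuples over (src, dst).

Natural join on city: {(2350, HND, SEA, DEN), (2880, NRT, SEA, DEN), (3060, IAD, ATL, ORD), (4750, JFK, SF, DEN), (4750, JFK, SF, MIA), (5440, SFO, ATL, ORD), (5970, HND, SEA, DEN), (8530, JFK, SF, DEN), (8530, JFK, SF, MIA)}
Projecting to src, dst (3 duplicate(s) eliminated): {(DEN, HND), (DEN, JFK), (DEN, NRT), (MIA, JFK), (ORD, IAD), (ORD, SFO)}
Filtering on src ≠ MIA leaves {(DEN, HND), (DEN, JFK), (DEN, NRT), (ORD, IAD), (ORD, SFO)}.

{(DEN, HND), (DEN, JFK), (DEN, NRT), (ORD, IAD), (ORD, SFO)}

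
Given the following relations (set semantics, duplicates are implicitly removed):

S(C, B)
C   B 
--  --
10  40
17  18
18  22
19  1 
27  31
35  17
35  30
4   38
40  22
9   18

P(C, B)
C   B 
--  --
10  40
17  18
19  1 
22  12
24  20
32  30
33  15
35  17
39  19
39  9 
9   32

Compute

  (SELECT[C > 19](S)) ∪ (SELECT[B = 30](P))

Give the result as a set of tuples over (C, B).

{(27, 31), (32, 30), (35, 17), (35, 30), (40, 22)}

Apply σ_{C > 19}; surviving tuples: {(27, 31), (35, 17), (35, 30), (40, 22)}
Apply σ_{B = 30}; surviving tuples: {(32, 30)}
Set union of the two operands is {(27, 31), (32, 30), (35, 17), (35, 30), (40, 22)}.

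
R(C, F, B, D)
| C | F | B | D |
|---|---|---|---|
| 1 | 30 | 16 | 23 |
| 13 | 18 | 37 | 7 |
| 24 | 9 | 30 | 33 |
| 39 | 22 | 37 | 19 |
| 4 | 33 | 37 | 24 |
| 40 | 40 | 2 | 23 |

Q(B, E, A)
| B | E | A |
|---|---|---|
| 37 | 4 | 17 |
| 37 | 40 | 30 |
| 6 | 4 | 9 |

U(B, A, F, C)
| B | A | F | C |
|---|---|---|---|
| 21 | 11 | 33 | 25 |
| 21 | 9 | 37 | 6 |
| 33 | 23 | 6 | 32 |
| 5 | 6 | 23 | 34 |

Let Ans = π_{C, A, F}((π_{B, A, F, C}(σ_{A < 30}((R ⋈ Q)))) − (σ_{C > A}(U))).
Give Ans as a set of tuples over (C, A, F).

{(13, 17, 18), (39, 17, 22), (4, 17, 33)}

Joining R and Q on B yields {(13, 18, 37, 7, 4, 17), (13, 18, 37, 7, 40, 30), (39, 22, 37, 19, 4, 17), (39, 22, 37, 19, 40, 30), (4, 33, 37, 24, 4, 17), (4, 33, 37, 24, 40, 30)}.
Filtering on A < 30 leaves {(13, 18, 37, 7, 4, 17), (39, 22, 37, 19, 4, 17), (4, 33, 37, 24, 4, 17)}.
Keep only column(s) B, A, F, C: {(37, 17, 18, 13), (37, 17, 22, 39), (37, 17, 33, 4)}
Filtering on C > A leaves {(21, 11, 33, 25), (33, 23, 6, 32), (5, 6, 23, 34)}.
Difference: {(37, 17, 18, 13), (37, 17, 22, 39), (37, 17, 33, 4)} with {(21, 11, 33, 25), (33, 23, 6, 32), (5, 6, 23, 34)} → {(37, 17, 18, 13), (37, 17, 22, 39), (37, 17, 33, 4)}
Keep only column(s) C, A, F: {(13, 17, 18), (39, 17, 22), (4, 17, 33)}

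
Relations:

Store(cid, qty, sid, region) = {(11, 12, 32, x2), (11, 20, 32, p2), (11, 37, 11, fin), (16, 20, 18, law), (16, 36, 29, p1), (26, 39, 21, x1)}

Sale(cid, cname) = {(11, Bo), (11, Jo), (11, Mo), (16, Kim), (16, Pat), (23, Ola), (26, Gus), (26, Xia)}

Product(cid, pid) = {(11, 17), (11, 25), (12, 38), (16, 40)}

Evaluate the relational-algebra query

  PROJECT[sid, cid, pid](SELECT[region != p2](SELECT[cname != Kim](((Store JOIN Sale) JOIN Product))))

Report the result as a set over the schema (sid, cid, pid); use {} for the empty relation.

{(11, 11, 17), (11, 11, 25), (18, 16, 40), (29, 16, 40), (32, 11, 17), (32, 11, 25)}

Natural join on cid: {(11, 12, 32, x2, Bo), (11, 12, 32, x2, Jo), (11, 12, 32, x2, Mo), (11, 20, 32, p2, Bo), (11, 20, 32, p2, Jo), (11, 20, 32, p2, Mo), (11, 37, 11, fin, Bo), (11, 37, 11, fin, Jo), (11, 37, 11, fin, Mo), (16, 20, 18, law, Kim), (16, 20, 18, law, Pat), (16, 36, 29, p1, Kim), (16, 36, 29, p1, Pat), (26, 39, 21, x1, Gus), (26, 39, 21, x1, Xia)}
Natural join on cid: {(11, 12, 32, x2, Bo, 17), (11, 12, 32, x2, Bo, 25), (11, 12, 32, x2, Jo, 17), (11, 12, 32, x2, Jo, 25), (11, 12, 32, x2, Mo, 17), (11, 12, 32, x2, Mo, 25), (11, 20, 32, p2, Bo, 17), (11, 20, 32, p2, Bo, 25), (11, 20, 32, p2, Jo, 17), (11, 20, 32, p2, Jo, 25), (11, 20, 32, p2, Mo, 17), (11, 20, 32, p2, Mo, 25), (11, 37, 11, fin, Bo, 17), (11, 37, 11, fin, Bo, 25), (11, 37, 11, fin, Jo, 17), (11, 37, 11, fin, Jo, 25), (11, 37, 11, fin, Mo, 17), (11, 37, 11, fin, Mo, 25), (16, 20, 18, law, Kim, 40), (16, 20, 18, law, Pat, 40), (16, 36, 29, p1, Kim, 40), (16, 36, 29, p1, Pat, 40)}
Selection cname != Kim: {(11, 12, 32, x2, Bo, 17), (11, 12, 32, x2, Bo, 25), (11, 12, 32, x2, Jo, 17), (11, 12, 32, x2, Jo, 25), (11, 12, 32, x2, Mo, 17), (11, 12, 32, x2, Mo, 25), (11, 20, 32, p2, Bo, 17), (11, 20, 32, p2, Bo, 25), (11, 20, 32, p2, Jo, 17), (11, 20, 32, p2, Jo, 25), (11, 20, 32, p2, Mo, 17), (11, 20, 32, p2, Mo, 25), (11, 37, 11, fin, Bo, 17), (11, 37, 11, fin, Bo, 25), (11, 37, 11, fin, Jo, 17), (11, 37, 11, fin, Jo, 25), (11, 37, 11, fin, Mo, 17), (11, 37, 11, fin, Mo, 25), (16, 20, 18, law, Pat, 40), (16, 36, 29, p1, Pat, 40)}
Selection region != p2: {(11, 12, 32, x2, Bo, 17), (11, 12, 32, x2, Bo, 25), (11, 12, 32, x2, Jo, 17), (11, 12, 32, x2, Jo, 25), (11, 12, 32, x2, Mo, 17), (11, 12, 32, x2, Mo, 25), (11, 37, 11, fin, Bo, 17), (11, 37, 11, fin, Bo, 25), (11, 37, 11, fin, Jo, 17), (11, 37, 11, fin, Jo, 25), (11, 37, 11, fin, Mo, 17), (11, 37, 11, fin, Mo, 25), (16, 20, 18, law, Pat, 40), (16, 36, 29, p1, Pat, 40)}
π_{sid, cid, pid} gives {(11, 11, 17), (11, 11, 25), (18, 16, 40), (29, 16, 40), (32, 11, 17), (32, 11, 25)} (8 duplicate(s) eliminated).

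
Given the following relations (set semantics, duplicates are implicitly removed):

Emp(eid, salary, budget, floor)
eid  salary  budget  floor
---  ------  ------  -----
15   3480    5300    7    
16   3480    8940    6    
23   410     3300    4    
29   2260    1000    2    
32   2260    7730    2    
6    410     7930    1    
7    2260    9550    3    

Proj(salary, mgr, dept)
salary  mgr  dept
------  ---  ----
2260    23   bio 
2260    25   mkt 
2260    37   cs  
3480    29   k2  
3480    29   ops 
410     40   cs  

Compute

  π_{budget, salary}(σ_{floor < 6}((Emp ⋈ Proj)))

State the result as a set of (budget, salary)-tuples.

Natural join on salary: {(15, 3480, 5300, 7, 29, k2), (15, 3480, 5300, 7, 29, ops), (16, 3480, 8940, 6, 29, k2), (16, 3480, 8940, 6, 29, ops), (23, 410, 3300, 4, 40, cs), (29, 2260, 1000, 2, 23, bio), (29, 2260, 1000, 2, 25, mkt), (29, 2260, 1000, 2, 37, cs), (32, 2260, 7730, 2, 23, bio), (32, 2260, 7730, 2, 25, mkt), (32, 2260, 7730, 2, 37, cs), (6, 410, 7930, 1, 40, cs), (7, 2260, 9550, 3, 23, bio), (7, 2260, 9550, 3, 25, mkt), (7, 2260, 9550, 3, 37, cs)}
σ[floor < 6]: keep tuples satisfying floor < 6 → {(23, 410, 3300, 4, 40, cs), (29, 2260, 1000, 2, 23, bio), (29, 2260, 1000, 2, 25, mkt), (29, 2260, 1000, 2, 37, cs), (32, 2260, 7730, 2, 23, bio), (32, 2260, 7730, 2, 25, mkt), (32, 2260, 7730, 2, 37, cs), (6, 410, 7930, 1, 40, cs), (7, 2260, 9550, 3, 23, bio), (7, 2260, 9550, 3, 25, mkt), (7, 2260, 9550, 3, 37, cs)}
Projecting to budget, salary (6 duplicate(s) eliminated): {(1000, 2260), (3300, 410), (7730, 2260), (7930, 410), (9550, 2260)}

{(1000, 2260), (3300, 410), (7730, 2260), (7930, 410), (9550, 2260)}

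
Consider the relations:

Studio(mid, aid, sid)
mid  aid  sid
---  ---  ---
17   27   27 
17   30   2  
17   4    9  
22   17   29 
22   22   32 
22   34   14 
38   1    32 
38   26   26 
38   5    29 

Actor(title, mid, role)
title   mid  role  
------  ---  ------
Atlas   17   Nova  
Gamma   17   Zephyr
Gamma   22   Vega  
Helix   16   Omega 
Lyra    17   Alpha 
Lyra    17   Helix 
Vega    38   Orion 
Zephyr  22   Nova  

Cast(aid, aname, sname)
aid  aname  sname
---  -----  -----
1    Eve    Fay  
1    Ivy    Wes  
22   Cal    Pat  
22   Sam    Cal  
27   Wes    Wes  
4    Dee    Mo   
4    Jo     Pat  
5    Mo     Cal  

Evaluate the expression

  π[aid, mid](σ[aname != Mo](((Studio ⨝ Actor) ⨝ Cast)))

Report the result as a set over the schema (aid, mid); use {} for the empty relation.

{(1, 38), (22, 22), (27, 17), (4, 17)}

Natural join on mid: {(17, 27, 27, Atlas, Nova), (17, 27, 27, Gamma, Zephyr), (17, 27, 27, Lyra, Alpha), (17, 27, 27, Lyra, Helix), (17, 30, 2, Atlas, Nova), (17, 30, 2, Gamma, Zephyr), (17, 30, 2, Lyra, Alpha), (17, 30, 2, Lyra, Helix), (17, 4, 9, Atlas, Nova), (17, 4, 9, Gamma, Zephyr), (17, 4, 9, Lyra, Alpha), (17, 4, 9, Lyra, Helix), (22, 17, 29, Gamma, Vega), (22, 17, 29, Zephyr, Nova), (22, 22, 32, Gamma, Vega), (22, 22, 32, Zephyr, Nova), (22, 34, 14, Gamma, Vega), (22, 34, 14, Zephyr, Nova), (38, 1, 32, Vega, Orion), (38, 26, 26, Vega, Orion), (38, 5, 29, Vega, Orion)}
Natural join on aid: {(17, 27, 27, Atlas, Nova, Wes, Wes), (17, 27, 27, Gamma, Zephyr, Wes, Wes), (17, 27, 27, Lyra, Alpha, Wes, Wes), (17, 27, 27, Lyra, Helix, Wes, Wes), (17, 4, 9, Atlas, Nova, Dee, Mo), (17, 4, 9, Atlas, Nova, Jo, Pat), (17, 4, 9, Gamma, Zephyr, Dee, Mo), (17, 4, 9, Gamma, Zephyr, Jo, Pat), (17, 4, 9, Lyra, Alpha, Dee, Mo), (17, 4, 9, Lyra, Alpha, Jo, Pat), (17, 4, 9, Lyra, Helix, Dee, Mo), (17, 4, 9, Lyra, Helix, Jo, Pat), (22, 22, 32, Gamma, Vega, Cal, Pat), (22, 22, 32, Gamma, Vega, Sam, Cal), (22, 22, 32, Zephyr, Nova, Cal, Pat), (22, 22, 32, Zephyr, Nova, Sam, Cal), (38, 1, 32, Vega, Orion, Eve, Fay), (38, 1, 32, Vega, Orion, Ivy, Wes), (38, 5, 29, Vega, Orion, Mo, Cal)}
σ[aname != Mo]: keep tuples satisfying aname != Mo → {(17, 27, 27, Atlas, Nova, Wes, Wes), (17, 27, 27, Gamma, Zephyr, Wes, Wes), (17, 27, 27, Lyra, Alpha, Wes, Wes), (17, 27, 27, Lyra, Helix, Wes, Wes), (17, 4, 9, Atlas, Nova, Dee, Mo), (17, 4, 9, Atlas, Nova, Jo, Pat), (17, 4, 9, Gamma, Zephyr, Dee, Mo), (17, 4, 9, Gamma, Zephyr, Jo, Pat), (17, 4, 9, Lyra, Alpha, Dee, Mo), (17, 4, 9, Lyra, Alpha, Jo, Pat), (17, 4, 9, Lyra, Helix, Dee, Mo), (17, 4, 9, Lyra, Helix, Jo, Pat), (22, 22, 32, Gamma, Vega, Cal, Pat), (22, 22, 32, Gamma, Vega, Sam, Cal), (22, 22, 32, Zephyr, Nova, Cal, Pat), (22, 22, 32, Zephyr, Nova, Sam, Cal), (38, 1, 32, Vega, Orion, Eve, Fay), (38, 1, 32, Vega, Orion, Ivy, Wes)}
π[aid, mid]: project onto (aid, mid) (14 duplicate(s) eliminated) → {(1, 38), (22, 22), (27, 17), (4, 17)}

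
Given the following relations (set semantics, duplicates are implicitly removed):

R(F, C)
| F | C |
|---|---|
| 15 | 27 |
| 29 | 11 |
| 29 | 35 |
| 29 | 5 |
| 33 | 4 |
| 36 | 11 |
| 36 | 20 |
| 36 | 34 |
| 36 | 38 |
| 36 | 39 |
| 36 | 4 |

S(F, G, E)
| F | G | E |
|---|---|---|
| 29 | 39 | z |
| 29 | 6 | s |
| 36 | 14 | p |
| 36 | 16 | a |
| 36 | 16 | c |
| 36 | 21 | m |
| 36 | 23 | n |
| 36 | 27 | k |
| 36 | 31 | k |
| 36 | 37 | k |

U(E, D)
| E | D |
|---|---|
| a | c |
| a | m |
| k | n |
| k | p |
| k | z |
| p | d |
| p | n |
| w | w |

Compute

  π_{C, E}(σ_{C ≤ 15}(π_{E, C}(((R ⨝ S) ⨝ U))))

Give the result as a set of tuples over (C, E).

R ⋈ S (natural join on F): {(29, 11, 39, z), (29, 11, 6, s), (29, 35, 39, z), (29, 35, 6, s), (29, 5, 39, z), (29, 5, 6, s), (36, 11, 14, p), (36, 11, 16, a), (36, 11, 16, c), (36, 11, 21, m), (36, 11, 23, n), (36, 11, 27, k), (36, 11, 31, k), (36, 11, 37, k), (36, 20, 14, p), (36, 20, 16, a), (36, 20, 16, c), (36, 20, 21, m), (36, 20, 23, n), (36, 20, 27, k), (36, 20, 31, k), (36, 20, 37, k), (36, 34, 14, p), (36, 34, 16, a), (36, 34, 16, c), (36, 34, 21, m), (36, 34, 23, n), (36, 34, 27, k), (36, 34, 31, k), (36, 34, 37, k), (36, 38, 14, p), (36, 38, 16, a), (36, 38, 16, c), (36, 38, 21, m), (36, 38, 23, n), (36, 38, 27, k), (36, 38, 31, k), (36, 38, 37, k), (36, 39, 14, p), (36, 39, 16, a), (36, 39, 16, c), (36, 39, 21, m), (36, 39, 23, n), (36, 39, 27, k), (36, 39, 31, k), (36, 39, 37, k), (36, 4, 14, p), (36, 4, 16, a), (36, 4, 16, c), (36, 4, 21, m), (36, 4, 23, n), (36, 4, 27, k), (36, 4, 31, k), (36, 4, 37, k)}
(R ⨝ S) ⋈ U (natural join on E): {(36, 11, 14, p, d), (36, 11, 14, p, n), (36, 11, 16, a, c), (36, 11, 16, a, m), (36, 11, 27, k, n), (36, 11, 27, k, p), (36, 11, 27, k, z), (36, 11, 31, k, n), (36, 11, 31, k, p), (36, 11, 31, k, z), (36, 11, 37, k, n), (36, 11, 37, k, p), (36, 11, 37, k, z), (36, 20, 14, p, d), (36, 20, 14, p, n), (36, 20, 16, a, c), (36, 20, 16, a, m), (36, 20, 27, k, n), (36, 20, 27, k, p), (36, 20, 27, k, z), (36, 20, 31, k, n), (36, 20, 31, k, p), (36, 20, 31, k, z), (36, 20, 37, k, n), (36, 20, 37, k, p), (36, 20, 37, k, z), (36, 34, 14, p, d), (36, 34, 14, p, n), (36, 34, 16, a, c), (36, 34, 16, a, m), (36, 34, 27, k, n), (36, 34, 27, k, p), (36, 34, 27, k, z), (36, 34, 31, k, n), (36, 34, 31, k, p), (36, 34, 31, k, z), (36, 34, 37, k, n), (36, 34, 37, k, p), (36, 34, 37, k, z), (36, 38, 14, p, d), (36, 38, 14, p, n), (36, 38, 16, a, c), (36, 38, 16, a, m), (36, 38, 27, k, n), (36, 38, 27, k, p), (36, 38, 27, k, z), (36, 38, 31, k, n), (36, 38, 31, k, p), (36, 38, 31, k, z), (36, 38, 37, k, n), (36, 38, 37, k, p), (36, 38, 37, k, z), (36, 39, 14, p, d), (36, 39, 14, p, n), (36, 39, 16, a, c), (36, 39, 16, a, m), (36, 39, 27, k, n), (36, 39, 27, k, p), (36, 39, 27, k, z), (36, 39, 31, k, n), (36, 39, 31, k, p), (36, 39, 31, k, z), (36, 39, 37, k, n), (36, 39, 37, k, p), (36, 39, 37, k, z), (36, 4, 14, p, d), (36, 4, 14, p, n), (36, 4, 16, a, c), (36, 4, 16, a, m), (36, 4, 27, k, n), (36, 4, 27, k, p), (36, 4, 27, k, z), (36, 4, 31, k, n), (36, 4, 31, k, p), (36, 4, 31, k, z), (36, 4, 37, k, n), (36, 4, 37, k, p), (36, 4, 37, k, z)}
π_{E, C} gives {(a, 11), (a, 20), (a, 34), (a, 38), (a, 39), (a, 4), (k, 11), (k, 20), (k, 34), (k, 38), (k, 39), (k, 4), (p, 11), (p, 20), (p, 34), (p, 38), (p, 39), (p, 4)} (60 duplicate(s) eliminated).
Apply σ_{C ≤ 15}; surviving tuples: {(a, 11), (a, 4), (k, 11), (k, 4), (p, 11), (p, 4)}
π_{C, E} gives {(11, a), (11, k), (11, p), (4, a), (4, k), (4, p)}.

{(11, a), (11, k), (11, p), (4, a), (4, k), (4, p)}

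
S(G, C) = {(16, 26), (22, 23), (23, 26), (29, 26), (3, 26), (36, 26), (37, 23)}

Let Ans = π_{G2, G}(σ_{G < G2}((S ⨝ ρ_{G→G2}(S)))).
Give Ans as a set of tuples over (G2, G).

ρ[G→G2]: schema becomes (G2, C); tuples unchanged.
Joining S and ρ_{G→G2}(S) on C yields {(16, 26, 16), (16, 26, 23), (16, 26, 29), (16, 26, 3), (16, 26, 36), (22, 23, 22), (22, 23, 37), (23, 26, 16), (23, 26, 23), (23, 26, 29), (23, 26, 3), (23, 26, 36), (29, 26, 16), (29, 26, 23), (29, 26, 29), (29, 26, 3), (29, 26, 36), (3, 26, 16), (3, 26, 23), (3, 26, 29), (3, 26, 3), (3, 26, 36), (36, 26, 16), (36, 26, 23), (36, 26, 29), (36, 26, 3), (36, 26, 36), (37, 23, 22), (37, 23, 37)}.
Selection G < G2: {(16, 26, 23), (16, 26, 29), (16, 26, 36), (22, 23, 37), (23, 26, 29), (23, 26, 36), (29, 26, 36), (3, 26, 16), (3, 26, 23), (3, 26, 29), (3, 26, 36)}
Projecting to G2, G: {(16, 3), (23, 16), (23, 3), (29, 16), (29, 23), (29, 3), (36, 16), (36, 23), (36, 29), (36, 3), (37, 22)}

{(16, 3), (23, 16), (23, 3), (29, 16), (29, 23), (29, 3), (36, 16), (36, 23), (36, 29), (36, 3), (37, 22)}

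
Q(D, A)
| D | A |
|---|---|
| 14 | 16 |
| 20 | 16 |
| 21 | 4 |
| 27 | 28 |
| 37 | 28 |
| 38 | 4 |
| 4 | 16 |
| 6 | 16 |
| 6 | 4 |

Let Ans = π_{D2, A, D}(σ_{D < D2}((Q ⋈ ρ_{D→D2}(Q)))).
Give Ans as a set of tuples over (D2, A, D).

{(14, 16, 4), (14, 16, 6), (20, 16, 14), (20, 16, 4), (20, 16, 6), (21, 4, 6), (37, 28, 27), (38, 4, 21), (38, 4, 6), (6, 16, 4)}

ρ[D→D2]: schema becomes (D2, A); tuples unchanged.
Q ⋈ ρ_{D→D2}(Q) (natural join on A): {(14, 16, 14), (14, 16, 20), (14, 16, 4), (14, 16, 6), (20, 16, 14), (20, 16, 20), (20, 16, 4), (20, 16, 6), (21, 4, 21), (21, 4, 38), (21, 4, 6), (27, 28, 27), (27, 28, 37), (37, 28, 27), (37, 28, 37), (38, 4, 21), (38, 4, 38), (38, 4, 6), (4, 16, 14), (4, 16, 20), (4, 16, 4), (4, 16, 6), (6, 16, 14), (6, 16, 20), (6, 16, 4), (6, 16, 6), (6, 4, 21), (6, 4, 38), (6, 4, 6)}
Filtering on D < D2 leaves {(14, 16, 20), (21, 4, 38), (27, 28, 37), (4, 16, 14), (4, 16, 20), (4, 16, 6), (6, 16, 14), (6, 16, 20), (6, 4, 21), (6, 4, 38)}.
π_{D2, A, D} gives {(14, 16, 4), (14, 16, 6), (20, 16, 14), (20, 16, 4), (20, 16, 6), (21, 4, 6), (37, 28, 27), (38, 4, 21), (38, 4, 6), (6, 16, 4)}.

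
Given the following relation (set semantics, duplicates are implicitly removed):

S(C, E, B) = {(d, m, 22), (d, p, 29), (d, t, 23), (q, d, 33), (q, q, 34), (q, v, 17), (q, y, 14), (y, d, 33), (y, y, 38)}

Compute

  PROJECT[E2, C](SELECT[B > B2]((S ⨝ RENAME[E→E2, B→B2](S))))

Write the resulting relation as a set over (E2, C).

ρ[E→E2, B→B2]: schema becomes (C, E2, B2); tuples unchanged.
Joining S and RENAME[E→E2, B→B2](S) on C yields {(d, m, 22, m, 22), (d, m, 22, p, 29), (d, m, 22, t, 23), (d, p, 29, m, 22), (d, p, 29, p, 29), (d, p, 29, t, 23), (d, t, 23, m, 22), (d, t, 23, p, 29), (d, t, 23, t, 23), (q, d, 33, d, 33), (q, d, 33, q, 34), (q, d, 33, v, 17), (q, d, 33, y, 14), (q, q, 34, d, 33), (q, q, 34, q, 34), (q, q, 34, v, 17), (q, q, 34, y, 14), (q, v, 17, d, 33), (q, v, 17, q, 34), (q, v, 17, v, 17), (q, v, 17, y, 14), (q, y, 14, d, 33), (q, y, 14, q, 34), (q, y, 14, v, 17), (q, y, 14, y, 14), (y, d, 33, d, 33), (y, d, 33, y, 38), (y, y, 38, d, 33), (y, y, 38, y, 38)}.
Filtering on B > B2 leaves {(d, p, 29, m, 22), (d, p, 29, t, 23), (d, t, 23, m, 22), (q, d, 33, v, 17), (q, d, 33, y, 14), (q, q, 34, d, 33), (q, q, 34, v, 17), (q, q, 34, y, 14), (q, v, 17, y, 14), (y, y, 38, d, 33)}.
π_{E2, C} gives {(d, q), (d, y), (m, d), (t, d), (v, q), (y, q)} (4 duplicate(s) eliminated).

{(d, q), (d, y), (m, d), (t, d), (v, q), (y, q)}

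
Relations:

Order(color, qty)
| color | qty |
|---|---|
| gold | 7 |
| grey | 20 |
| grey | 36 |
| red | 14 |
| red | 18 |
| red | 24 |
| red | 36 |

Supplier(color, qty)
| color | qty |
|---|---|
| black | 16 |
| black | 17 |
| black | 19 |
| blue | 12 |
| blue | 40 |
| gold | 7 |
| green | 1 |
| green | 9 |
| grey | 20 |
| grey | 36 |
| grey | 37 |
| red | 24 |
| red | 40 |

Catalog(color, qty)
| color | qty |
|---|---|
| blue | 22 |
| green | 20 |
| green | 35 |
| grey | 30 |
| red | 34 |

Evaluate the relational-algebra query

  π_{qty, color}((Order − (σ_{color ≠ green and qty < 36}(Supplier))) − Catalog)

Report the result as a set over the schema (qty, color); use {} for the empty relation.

Selection color ≠ green and qty < 36: {(black, 16), (black, 17), (black, 19), (blue, 12), (gold, 7), (grey, 20), (red, 24)}
Set difference of the two operands is {(grey, 36), (red, 14), (red, 18), (red, 36)}.
Set difference of the two operands is {(grey, 36), (red, 14), (red, 18), (red, 36)}.
Projecting to qty, color: {(14, red), (18, red), (36, grey), (36, red)}

{(14, red), (18, red), (36, grey), (36, red)}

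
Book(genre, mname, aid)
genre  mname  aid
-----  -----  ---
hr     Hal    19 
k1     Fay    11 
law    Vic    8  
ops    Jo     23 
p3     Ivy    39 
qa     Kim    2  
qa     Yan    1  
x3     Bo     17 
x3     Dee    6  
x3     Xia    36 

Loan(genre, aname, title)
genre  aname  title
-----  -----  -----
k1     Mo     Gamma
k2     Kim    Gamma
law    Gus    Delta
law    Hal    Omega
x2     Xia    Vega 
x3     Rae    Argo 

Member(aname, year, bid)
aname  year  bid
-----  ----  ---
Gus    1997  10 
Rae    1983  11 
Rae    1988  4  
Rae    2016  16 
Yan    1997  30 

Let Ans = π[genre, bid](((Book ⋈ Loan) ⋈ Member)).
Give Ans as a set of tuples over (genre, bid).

Book ⋈ Loan (natural join on genre): {(k1, Fay, 11, Mo, Gamma), (law, Vic, 8, Gus, Delta), (law, Vic, 8, Hal, Omega), (x3, Bo, 17, Rae, Argo), (x3, Dee, 6, Rae, Argo), (x3, Xia, 36, Rae, Argo)}
(Book ⋈ Loan) ⋈ Member (natural join on aname): {(law, Vic, 8, Gus, Delta, 1997, 10), (x3, Bo, 17, Rae, Argo, 1983, 11), (x3, Bo, 17, Rae, Argo, 1988, 4), (x3, Bo, 17, Rae, Argo, 2016, 16), (x3, Dee, 6, Rae, Argo, 1983, 11), (x3, Dee, 6, Rae, Argo, 1988, 4), (x3, Dee, 6, Rae, Argo, 2016, 16), (x3, Xia, 36, Rae, Argo, 1983, 11), (x3, Xia, 36, Rae, Argo, 1988, 4), (x3, Xia, 36, Rae, Argo, 2016, 16)}
Keep only column(s) genre, bid (6 duplicate(s) eliminated): {(law, 10), (x3, 11), (x3, 16), (x3, 4)}

{(law, 10), (x3, 11), (x3, 16), (x3, 4)}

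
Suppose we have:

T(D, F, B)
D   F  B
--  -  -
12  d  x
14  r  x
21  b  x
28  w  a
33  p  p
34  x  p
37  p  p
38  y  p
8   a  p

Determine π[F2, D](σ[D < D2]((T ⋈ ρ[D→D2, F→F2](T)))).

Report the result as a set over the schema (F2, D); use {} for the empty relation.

ρ[D→D2, F→F2]: schema becomes (D2, F2, B); tuples unchanged.
Natural join on B: {(12, d, x, 12, d), (12, d, x, 14, r), (12, d, x, 21, b), (14, r, x, 12, d), (14, r, x, 14, r), (14, r, x, 21, b), (21, b, x, 12, d), (21, b, x, 14, r), (21, b, x, 21, b), (28, w, a, 28, w), (33, p, p, 33, p), (33, p, p, 34, x), (33, p, p, 37, p), (33, p, p, 38, y), (33, p, p, 8, a), (34, x, p, 33, p), (34, x, p, 34, x), (34, x, p, 37, p), (34, x, p, 38, y), (34, x, p, 8, a), (37, p, p, 33, p), (37, p, p, 34, x), (37, p, p, 37, p), (37, p, p, 38, y), (37, p, p, 8, a), (38, y, p, 33, p), (38, y, p, 34, x), (38, y, p, 37, p), (38, y, p, 38, y), (38, y, p, 8, a), (8, a, p, 33, p), (8, a, p, 34, x), (8, a, p, 37, p), (8, a, p, 38, y), (8, a, p, 8, a)}
Apply σ_{D < D2}; surviving tuples: {(12, d, x, 14, r), (12, d, x, 21, b), (14, r, x, 21, b), (33, p, p, 34, x), (33, p, p, 37, p), (33, p, p, 38, y), (34, x, p, 37, p), (34, x, p, 38, y), (37, p, p, 38, y), (8, a, p, 33, p), (8, a, p, 34, x), (8, a, p, 37, p), (8, a, p, 38, y)}
Keep only column(s) F2, D (1 duplicate(s) eliminated): {(b, 12), (b, 14), (p, 33), (p, 34), (p, 8), (r, 12), (x, 33), (x, 8), (y, 33), (y, 34), (y, 37), (y, 8)}

{(b, 12), (b, 14), (p, 33), (p, 34), (p, 8), (r, 12), (x, 33), (x, 8), (y, 33), (y, 34), (y, 37), (y, 8)}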